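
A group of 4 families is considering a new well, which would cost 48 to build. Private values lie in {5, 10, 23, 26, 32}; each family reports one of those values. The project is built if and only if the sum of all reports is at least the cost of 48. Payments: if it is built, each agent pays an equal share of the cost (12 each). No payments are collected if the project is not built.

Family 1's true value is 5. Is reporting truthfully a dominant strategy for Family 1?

Yes

Check each profile of the others' reports and compare truth against every alternative report.
Others report (5, 5, 32): truth gives 0, best alternative gives -7.
Others report (5, 10, 23): truth gives 0, best alternative gives -7.
Others report (5, 10, 26): truth gives 0, best alternative gives -7.
Others report (5, 23, 10): truth gives 0, best alternative gives -7.
Others report (5, 26, 10): truth gives 0, best alternative gives -7.
Others report (5, 32, 5): truth gives 0, best alternative gives -7.
(Remaining 119 profiles checked similarly; truth is weakly best in each.)
In every case the truthful report is at least as good as any alternative, so it is a dominant strategy.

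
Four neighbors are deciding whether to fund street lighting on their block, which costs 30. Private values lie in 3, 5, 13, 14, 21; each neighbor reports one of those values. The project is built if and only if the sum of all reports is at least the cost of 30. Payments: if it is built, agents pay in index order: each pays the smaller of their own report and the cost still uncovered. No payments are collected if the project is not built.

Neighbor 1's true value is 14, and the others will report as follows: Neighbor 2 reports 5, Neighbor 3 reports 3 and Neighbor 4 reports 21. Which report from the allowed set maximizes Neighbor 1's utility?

Report 3: project built, pays 3, utility 14 - 3 = 11.
Report 5: project built, pays 5, utility 14 - 5 = 9.
Report 13: project built, pays 13, utility 14 - 13 = 1.
Report 14: project built, pays 14, utility 14 - 14 = 0.
Report 21: project built, pays 21, utility 14 - 21 = -7.
The best choice is 3 with utility 11.

3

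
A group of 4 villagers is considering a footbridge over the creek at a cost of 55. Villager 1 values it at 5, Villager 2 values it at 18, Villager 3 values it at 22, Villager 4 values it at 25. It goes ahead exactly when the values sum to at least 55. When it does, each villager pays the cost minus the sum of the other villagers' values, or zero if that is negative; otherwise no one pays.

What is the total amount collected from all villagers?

20

Total value 70 ≥ cost 55, so it is built.
Villager 1: others sum to 65; max(0, 55 - 65) = 0.
Villager 2: others sum to 52; max(0, 55 - 52) = 3.
Villager 3: others sum to 48; max(0, 55 - 48) = 7.
Villager 4: others sum to 45; max(0, 55 - 45) = 10.
Total collected = 0 + 3 + 7 + 10 = 20.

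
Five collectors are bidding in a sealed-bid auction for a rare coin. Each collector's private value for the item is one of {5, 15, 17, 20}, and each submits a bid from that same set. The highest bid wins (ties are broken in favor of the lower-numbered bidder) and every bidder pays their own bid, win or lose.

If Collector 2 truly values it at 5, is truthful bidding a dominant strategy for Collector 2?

Check each profile of the others' bids and compare truth against every alternative bid.
Others bid (5, 5, 5, 20): truth gives -5, best alternative gives -15.
Others bid (5, 5, 15, 20): truth gives -5, best alternative gives -15.
Others bid (5, 5, 17, 20): truth gives -5, best alternative gives -15.
Others bid (5, 5, 20, 5): truth gives -5, best alternative gives -15.
Others bid (5, 5, 20, 15): truth gives -5, best alternative gives -15.
Others bid (5, 5, 20, 17): truth gives -5, best alternative gives -15.
(Remaining 250 profiles checked similarly; truth is weakly best in each.)
In every case the truthful bid is at least as good as any alternative, so it is a dominant strategy.

Yes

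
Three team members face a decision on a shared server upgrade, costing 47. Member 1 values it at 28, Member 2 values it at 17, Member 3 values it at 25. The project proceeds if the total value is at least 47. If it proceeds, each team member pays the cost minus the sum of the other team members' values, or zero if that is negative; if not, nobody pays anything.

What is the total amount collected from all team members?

Total value 70 ≥ cost 47, so it is built.
Member 1: others sum to 42; max(0, 47 - 42) = 5.
Member 2: others sum to 53; max(0, 47 - 53) = 0.
Member 3: others sum to 45; max(0, 47 - 45) = 2.
Total collected = 5 + 0 + 2 = 7.

7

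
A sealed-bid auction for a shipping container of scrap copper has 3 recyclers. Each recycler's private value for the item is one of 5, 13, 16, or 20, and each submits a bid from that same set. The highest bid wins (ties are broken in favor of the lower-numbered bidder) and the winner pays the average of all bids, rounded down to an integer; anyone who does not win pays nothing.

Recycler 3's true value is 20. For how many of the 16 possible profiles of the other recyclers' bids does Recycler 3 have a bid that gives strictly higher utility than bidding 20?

Others bid (5, 5): truth gives 10; bid 13 gives 13 > 10. Violating.
Others bid (5, 13): truth gives 8; bid 16 gives 9 > 8. Violating.
Others bid (13, 5): truth gives 8; bid 16 gives 9 > 8. Violating.
Others bid (13, 13): truth gives 5; bid 16 gives 6 > 5. Violating.
Others bid (5, 16): truth gives 7; no alternative beats it.
Others bid (5, 20): truth gives 0; no alternative beats it.
(Checking all 16 profiles: 4 have a profitable deviation, 12 do not.)

4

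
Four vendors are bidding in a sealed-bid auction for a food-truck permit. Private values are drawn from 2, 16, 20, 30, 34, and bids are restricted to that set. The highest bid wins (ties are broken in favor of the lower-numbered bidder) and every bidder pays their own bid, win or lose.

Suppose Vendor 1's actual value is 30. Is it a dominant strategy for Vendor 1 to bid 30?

Consider the case where Vendor 2 bids 2, Vendor 3 bids 2 and Vendor 4 bids 2.
Truthful bid 30: wins, pays 30, utility 30 - 30 = 0.
Bid 2 instead: wins, pays 2, utility 30 - 2 = 28.
Since 28 > 0, bidding 2 is strictly better here, so truthful bidding is not dominant.

No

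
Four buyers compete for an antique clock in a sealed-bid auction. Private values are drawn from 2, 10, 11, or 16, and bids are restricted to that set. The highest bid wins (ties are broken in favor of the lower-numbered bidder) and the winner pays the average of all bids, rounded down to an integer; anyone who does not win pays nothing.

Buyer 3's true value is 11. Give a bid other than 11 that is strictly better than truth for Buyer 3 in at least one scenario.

Suppose Buyer 1 bids 2, Buyer 2 bids 2 and Buyer 4 bids 16.
Bid 11: loses, pays 0, utility 0.
Bid 16: wins, pays 9, utility 11 - 9 = 2.
So bidding 16 beats truth here (2 > 0).

16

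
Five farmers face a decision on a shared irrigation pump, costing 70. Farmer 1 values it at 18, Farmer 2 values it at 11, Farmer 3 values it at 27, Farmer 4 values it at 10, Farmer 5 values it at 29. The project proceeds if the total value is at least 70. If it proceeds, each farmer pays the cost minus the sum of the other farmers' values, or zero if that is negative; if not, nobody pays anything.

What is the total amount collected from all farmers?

Total value 95 ≥ cost 70, so it is built.
Farmer 1: others sum to 77; max(0, 70 - 77) = 0.
Farmer 2: others sum to 84; max(0, 70 - 84) = 0.
Farmer 3: others sum to 68; max(0, 70 - 68) = 2.
Farmer 4: others sum to 85; max(0, 70 - 85) = 0.
Farmer 5: others sum to 66; max(0, 70 - 66) = 4.
Total collected = 0 + 0 + 2 + 0 + 4 = 6.

6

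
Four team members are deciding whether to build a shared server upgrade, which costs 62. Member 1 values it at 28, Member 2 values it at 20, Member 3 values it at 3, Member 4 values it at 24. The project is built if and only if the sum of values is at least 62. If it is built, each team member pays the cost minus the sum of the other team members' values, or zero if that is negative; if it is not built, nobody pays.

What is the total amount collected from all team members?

33

Total value 75 ≥ cost 62, so it is built.
Member 1: others sum to 47; max(0, 62 - 47) = 15.
Member 2: others sum to 55; max(0, 62 - 55) = 7.
Member 3: others sum to 72; max(0, 62 - 72) = 0.
Member 4: others sum to 51; max(0, 62 - 51) = 11.
Total collected = 15 + 7 + 0 + 11 = 33.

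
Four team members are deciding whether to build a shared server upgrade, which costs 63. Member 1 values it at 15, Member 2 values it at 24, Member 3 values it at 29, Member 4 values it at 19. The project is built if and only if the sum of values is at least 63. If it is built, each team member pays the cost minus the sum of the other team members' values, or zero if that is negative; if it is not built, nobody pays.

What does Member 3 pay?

5

Total value 87 ≥ cost 63, so the project is built.
The other team members' values sum to 58.
Cost minus that sum is 63 - 58 = 5.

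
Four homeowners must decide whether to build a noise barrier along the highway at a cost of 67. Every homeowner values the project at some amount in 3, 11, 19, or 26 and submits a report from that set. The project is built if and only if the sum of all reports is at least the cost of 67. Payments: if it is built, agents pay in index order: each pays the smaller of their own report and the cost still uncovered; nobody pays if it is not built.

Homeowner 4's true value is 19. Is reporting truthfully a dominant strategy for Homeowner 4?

Check each profile of the others' reports and compare truth against every alternative report.
Others report (19, 26, 26): truth gives 19, best alternative gives 19.
Others report (26, 19, 26): truth gives 19, best alternative gives 19.
Others report (26, 26, 19): truth gives 19, best alternative gives 19.
Others report (26, 26, 26): truth gives 19, best alternative gives 19.
Others report (19, 19, 26): truth gives 16, best alternative gives 16.
Others report (19, 26, 19): truth gives 16, best alternative gives 16.
(Remaining 58 profiles checked similarly; truth is weakly best in each.)
In every case the truthful report is at least as good as any alternative, so it is a dominant strategy.

Yes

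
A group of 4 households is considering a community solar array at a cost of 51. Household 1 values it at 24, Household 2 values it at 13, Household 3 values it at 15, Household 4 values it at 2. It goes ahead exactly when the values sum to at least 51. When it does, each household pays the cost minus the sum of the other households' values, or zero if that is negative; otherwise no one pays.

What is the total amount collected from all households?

Total value 54 ≥ cost 51, so it is built.
Household 1: others sum to 30; max(0, 51 - 30) = 21.
Household 2: others sum to 41; max(0, 51 - 41) = 10.
Household 3: others sum to 39; max(0, 51 - 39) = 12.
Household 4: others sum to 52; max(0, 51 - 52) = 0.
Total collected = 21 + 10 + 12 + 0 = 43.

43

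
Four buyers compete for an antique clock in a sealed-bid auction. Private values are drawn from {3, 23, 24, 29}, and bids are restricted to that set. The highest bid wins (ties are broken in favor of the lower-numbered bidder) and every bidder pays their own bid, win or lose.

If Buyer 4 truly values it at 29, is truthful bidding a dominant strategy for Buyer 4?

No

Consider the case where Buyer 1 bids 3, Buyer 2 bids 3 and Buyer 3 bids 3.
Truthful bid 29: wins, pays 29, utility 29 - 29 = 0.
Bid 23 instead: wins, pays 23, utility 29 - 23 = 6.
Since 6 > 0, bidding 23 is strictly better here, so truthful bidding is not dominant.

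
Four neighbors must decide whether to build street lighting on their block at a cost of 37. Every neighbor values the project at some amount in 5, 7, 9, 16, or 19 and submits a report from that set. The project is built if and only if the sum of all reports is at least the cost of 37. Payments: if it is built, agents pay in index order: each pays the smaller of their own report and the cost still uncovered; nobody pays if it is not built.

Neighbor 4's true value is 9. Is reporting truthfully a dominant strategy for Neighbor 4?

Check each profile of the others' reports and compare truth against every alternative report.
Others report (5, 16, 16): truth gives 9, best alternative gives 9.
Others report (5, 16, 19): truth gives 9, best alternative gives 9.
Others report (5, 19, 16): truth gives 9, best alternative gives 9.
Others report (5, 19, 19): truth gives 9, best alternative gives 9.
Others report (7, 16, 16): truth gives 9, best alternative gives 9.
Others report (7, 16, 19): truth gives 9, best alternative gives 9.
(Remaining 119 profiles checked similarly; truth is weakly best in each.)
In every case the truthful report is at least as good as any alternative, so it is a dominant strategy.

Yes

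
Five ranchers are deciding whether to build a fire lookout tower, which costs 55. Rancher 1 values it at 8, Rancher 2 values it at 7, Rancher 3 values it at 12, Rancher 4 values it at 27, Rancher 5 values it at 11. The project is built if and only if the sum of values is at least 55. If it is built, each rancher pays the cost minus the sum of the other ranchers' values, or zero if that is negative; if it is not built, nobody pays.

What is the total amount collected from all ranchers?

20

Total value 65 ≥ cost 55, so it is built.
Rancher 1: others sum to 57; max(0, 55 - 57) = 0.
Rancher 2: others sum to 58; max(0, 55 - 58) = 0.
Rancher 3: others sum to 53; max(0, 55 - 53) = 2.
Rancher 4: others sum to 38; max(0, 55 - 38) = 17.
Rancher 5: others sum to 54; max(0, 55 - 54) = 1.
Total collected = 0 + 0 + 2 + 17 + 1 = 20.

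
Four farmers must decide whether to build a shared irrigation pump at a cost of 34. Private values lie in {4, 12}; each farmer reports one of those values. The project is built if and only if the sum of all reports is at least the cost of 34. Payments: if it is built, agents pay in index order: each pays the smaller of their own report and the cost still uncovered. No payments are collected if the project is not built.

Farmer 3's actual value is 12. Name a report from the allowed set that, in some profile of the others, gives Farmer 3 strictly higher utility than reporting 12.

Suppose Farmer 1 reports 12, Farmer 2 reports 12 and Farmer 4 reports 12.
Report 12: project built, pays 10, utility 12 - 10 = 2.
Report 4: project built, pays 4, utility 12 - 4 = 8.
So reporting 4 beats truth here (8 > 2).

4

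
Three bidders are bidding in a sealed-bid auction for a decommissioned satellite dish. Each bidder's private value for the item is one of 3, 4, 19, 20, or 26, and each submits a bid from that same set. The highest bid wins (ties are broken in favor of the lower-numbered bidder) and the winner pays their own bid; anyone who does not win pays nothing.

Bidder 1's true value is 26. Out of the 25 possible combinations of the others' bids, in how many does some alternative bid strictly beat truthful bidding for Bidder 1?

16

Others bid (3, 3): truth gives 0; bid 3 gives 23 > 0. Violating.
Others bid (3, 4): truth gives 0; bid 4 gives 22 > 0. Violating.
Others bid (3, 19): truth gives 0; bid 19 gives 7 > 0. Violating.
Others bid (3, 20): truth gives 0; bid 20 gives 6 > 0. Violating.
Others bid (3, 26): truth gives 0; no alternative beats it.
Others bid (4, 26): truth gives 0; no alternative beats it.
(Checking all 25 profiles: 16 have a profitable deviation, 9 do not.)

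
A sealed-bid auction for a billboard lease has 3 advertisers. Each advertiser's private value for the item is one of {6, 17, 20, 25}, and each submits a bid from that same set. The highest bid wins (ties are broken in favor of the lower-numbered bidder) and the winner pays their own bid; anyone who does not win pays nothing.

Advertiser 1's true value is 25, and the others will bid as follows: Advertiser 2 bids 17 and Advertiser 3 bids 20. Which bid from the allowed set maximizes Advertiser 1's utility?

20

Bid 6: loses, pays 0, utility 0.
Bid 17: loses, pays 0, utility 0.
Bid 20: wins, pays 20, utility 25 - 20 = 5.
Bid 25: wins, pays 25, utility 25 - 25 = 0.
The best choice is 20 with utility 5.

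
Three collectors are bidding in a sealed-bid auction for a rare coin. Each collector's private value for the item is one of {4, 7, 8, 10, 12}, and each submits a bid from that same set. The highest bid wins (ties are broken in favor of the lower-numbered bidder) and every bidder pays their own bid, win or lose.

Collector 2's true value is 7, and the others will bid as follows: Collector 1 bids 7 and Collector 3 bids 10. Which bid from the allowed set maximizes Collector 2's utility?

Bid 4: loses but pays 4, utility -4.
Bid 7: loses but pays 7, utility -7.
Bid 8: loses but pays 8, utility -8.
Bid 10: wins, pays 10, utility 7 - 10 = -3.
Bid 12: wins, pays 12, utility 7 - 12 = -5.
The best choice is 10 with utility -3.

10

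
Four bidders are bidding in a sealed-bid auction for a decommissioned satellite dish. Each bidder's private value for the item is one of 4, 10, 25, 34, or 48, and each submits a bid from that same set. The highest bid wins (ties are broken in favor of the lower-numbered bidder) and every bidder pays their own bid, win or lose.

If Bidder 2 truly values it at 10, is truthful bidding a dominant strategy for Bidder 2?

Consider the case where Bidder 1 bids 4, Bidder 3 bids 4 and Bidder 4 bids 25.
Truthful bid 10: loses but pays 10, utility -10.
Bid 4 instead: loses but pays 4, utility -4.
Since -4 > -10, bidding 4 is strictly better here, so truthful bidding is not dominant.

No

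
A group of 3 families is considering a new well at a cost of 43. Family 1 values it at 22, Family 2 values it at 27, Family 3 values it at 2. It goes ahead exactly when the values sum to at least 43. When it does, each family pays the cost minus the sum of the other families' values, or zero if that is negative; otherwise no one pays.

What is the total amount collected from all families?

Total value 51 ≥ cost 43, so it is built.
Family 1: others sum to 29; max(0, 43 - 29) = 14.
Family 2: others sum to 24; max(0, 43 - 24) = 19.
Family 3: others sum to 49; max(0, 43 - 49) = 0.
Total collected = 14 + 19 + 0 = 33.

33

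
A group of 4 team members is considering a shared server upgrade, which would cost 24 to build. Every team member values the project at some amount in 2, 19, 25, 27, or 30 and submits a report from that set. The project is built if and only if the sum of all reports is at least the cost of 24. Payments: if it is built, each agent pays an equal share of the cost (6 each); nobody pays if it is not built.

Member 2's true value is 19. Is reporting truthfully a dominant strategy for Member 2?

Check each profile of the others' reports and compare truth against every alternative report.
Others report (2, 2, 2): truth gives 13, best alternative gives 13.
Others report (2, 2, 19): truth gives 13, best alternative gives 13.
Others report (2, 2, 25): truth gives 13, best alternative gives 13.
Others report (2, 2, 27): truth gives 13, best alternative gives 13.
Others report (2, 2, 30): truth gives 13, best alternative gives 13.
Others report (2, 19, 2): truth gives 13, best alternative gives 13.
(Remaining 119 profiles checked similarly; truth is weakly best in each.)
In every case the truthful report is at least as good as any alternative, so it is a dominant strategy.

Yes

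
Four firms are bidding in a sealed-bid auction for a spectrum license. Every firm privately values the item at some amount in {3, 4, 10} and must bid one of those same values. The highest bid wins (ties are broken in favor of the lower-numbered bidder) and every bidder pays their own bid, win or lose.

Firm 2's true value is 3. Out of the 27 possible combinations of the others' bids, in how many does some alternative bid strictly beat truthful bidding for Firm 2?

Others bid (3, 3, 3): truth gives -3; bid 4 gives -1 > -3. Violating.
Others bid (3, 3, 4): truth gives -3; bid 4 gives -1 > -3. Violating.
Others bid (3, 4, 3): truth gives -3; bid 4 gives -1 > -3. Violating.
Others bid (3, 4, 4): truth gives -3; bid 4 gives -1 > -3. Violating.
Others bid (3, 3, 10): truth gives -3; no alternative beats it.
Others bid (3, 4, 10): truth gives -3; no alternative beats it.
(Checking all 27 profiles: 4 have a profitable deviation, 23 do not.)

4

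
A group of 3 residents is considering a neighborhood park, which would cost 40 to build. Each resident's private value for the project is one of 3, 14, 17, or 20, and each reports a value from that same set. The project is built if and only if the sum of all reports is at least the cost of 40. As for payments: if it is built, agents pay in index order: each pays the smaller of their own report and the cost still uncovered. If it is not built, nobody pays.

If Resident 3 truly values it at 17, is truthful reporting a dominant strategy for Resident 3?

Yes

Check each profile of the others' reports and compare truth against every alternative report.
Others report (20, 20): truth gives 17, best alternative gives 17.
Others report (17, 20): truth gives 14, best alternative gives 14.
Others report (20, 17): truth gives 14, best alternative gives 14.
Others report (14, 20): truth gives 11, best alternative gives 11.
Others report (17, 17): truth gives 11, best alternative gives 11.
Others report (20, 14): truth gives 11, best alternative gives 11.
(Remaining 10 profiles checked similarly; truth is weakly best in each.)
In every case the truthful report is at least as good as any alternative, so it is a dominant strategy.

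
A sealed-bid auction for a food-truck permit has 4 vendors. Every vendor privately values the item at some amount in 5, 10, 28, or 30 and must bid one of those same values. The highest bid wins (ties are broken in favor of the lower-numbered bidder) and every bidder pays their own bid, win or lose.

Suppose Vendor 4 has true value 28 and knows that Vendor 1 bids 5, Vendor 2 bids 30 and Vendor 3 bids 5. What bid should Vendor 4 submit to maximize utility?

Bid 5: loses but pays 5, utility -5.
Bid 10: loses but pays 10, utility -10.
Bid 28: loses but pays 28, utility -28.
Bid 30: loses but pays 30, utility -30.
The best choice is 5 with utility -5.

5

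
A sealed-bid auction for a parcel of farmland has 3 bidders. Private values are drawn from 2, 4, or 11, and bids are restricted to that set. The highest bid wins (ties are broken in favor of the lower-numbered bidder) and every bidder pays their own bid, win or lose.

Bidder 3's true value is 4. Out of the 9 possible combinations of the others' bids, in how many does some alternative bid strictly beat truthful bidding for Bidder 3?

Others bid (2, 4): truth gives -4; bid 2 gives -2 > -4. Violating.
Others bid (2, 11): truth gives -4; bid 2 gives -2 > -4. Violating.
Others bid (4, 2): truth gives -4; bid 2 gives -2 > -4. Violating.
Others bid (4, 4): truth gives -4; bid 2 gives -2 > -4. Violating.
Others bid (2, 2): truth gives 0; no alternative beats it.
(Checking all 9 profiles: 8 have a profitable deviation, 1 does not.)

8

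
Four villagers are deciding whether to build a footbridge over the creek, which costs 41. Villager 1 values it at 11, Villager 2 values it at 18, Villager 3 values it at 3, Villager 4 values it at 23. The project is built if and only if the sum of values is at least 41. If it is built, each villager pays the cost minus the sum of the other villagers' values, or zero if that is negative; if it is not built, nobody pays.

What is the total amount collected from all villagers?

13

Total value 55 ≥ cost 41, so it is built.
Villager 1: others sum to 44; max(0, 41 - 44) = 0.
Villager 2: others sum to 37; max(0, 41 - 37) = 4.
Villager 3: others sum to 52; max(0, 41 - 52) = 0.
Villager 4: others sum to 32; max(0, 41 - 32) = 9.
Total collected = 0 + 4 + 0 + 9 = 13.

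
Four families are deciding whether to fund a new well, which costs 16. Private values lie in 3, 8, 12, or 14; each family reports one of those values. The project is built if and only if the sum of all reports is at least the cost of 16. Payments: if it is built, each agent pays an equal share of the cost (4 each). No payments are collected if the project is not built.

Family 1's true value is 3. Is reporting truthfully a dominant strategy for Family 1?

Yes

Check each profile of the others' reports and compare truth against every alternative report.
Others report (3, 3, 3): truth gives 0, best alternative gives -1.
Others report (3, 3, 8): truth gives -1, best alternative gives -1.
Others report (3, 3, 12): truth gives -1, best alternative gives -1.
Others report (3, 3, 14): truth gives -1, best alternative gives -1.
Others report (3, 8, 3): truth gives -1, best alternative gives -1.
Others report (3, 8, 8): truth gives -1, best alternative gives -1.
(Remaining 58 profiles checked similarly; truth is weakly best in each.)
In every case the truthful report is at least as good as any alternative, so it is a dominant strategy.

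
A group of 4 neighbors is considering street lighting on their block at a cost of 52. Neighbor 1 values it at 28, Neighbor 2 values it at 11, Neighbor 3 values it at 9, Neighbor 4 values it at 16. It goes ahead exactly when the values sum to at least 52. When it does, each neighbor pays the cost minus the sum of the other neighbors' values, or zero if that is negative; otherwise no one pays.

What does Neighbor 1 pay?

16

Total value 64 ≥ cost 52, so the project is built.
The other neighbors' values sum to 36.
Cost minus that sum is 52 - 36 = 16.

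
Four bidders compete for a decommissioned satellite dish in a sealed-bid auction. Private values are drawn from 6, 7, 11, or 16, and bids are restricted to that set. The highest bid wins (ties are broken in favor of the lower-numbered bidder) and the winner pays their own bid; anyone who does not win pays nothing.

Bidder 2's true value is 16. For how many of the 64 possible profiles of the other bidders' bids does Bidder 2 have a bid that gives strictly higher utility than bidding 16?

Others bid (6, 6, 6): truth gives 0; bid 7 gives 9 > 0. Violating.
Others bid (6, 6, 7): truth gives 0; bid 7 gives 9 > 0. Violating.
Others bid (6, 6, 11): truth gives 0; bid 11 gives 5 > 0. Violating.
Others bid (6, 7, 6): truth gives 0; bid 7 gives 9 > 0. Violating.
Others bid (6, 6, 16): truth gives 0; no alternative beats it.
Others bid (6, 7, 16): truth gives 0; no alternative beats it.
(Checking all 64 profiles: 18 have a profitable deviation, 46 do not.)

18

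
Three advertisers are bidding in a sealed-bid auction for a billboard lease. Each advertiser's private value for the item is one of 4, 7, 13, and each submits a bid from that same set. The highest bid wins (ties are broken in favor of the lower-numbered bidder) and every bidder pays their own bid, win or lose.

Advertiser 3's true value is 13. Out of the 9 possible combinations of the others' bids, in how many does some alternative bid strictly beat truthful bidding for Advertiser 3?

Others bid (4, 4): truth gives 0; bid 7 gives 6 > 0. Violating.
Others bid (4, 13): truth gives -13; bid 4 gives -4 > -13. Violating.
Others bid (7, 13): truth gives -13; bid 4 gives -4 > -13. Violating.
Others bid (13, 4): truth gives -13; bid 4 gives -4 > -13. Violating.
Others bid (4, 7): truth gives 0; no alternative beats it.
Others bid (7, 4): truth gives 0; no alternative beats it.
(Checking all 9 profiles: 6 have a profitable deviation, 3 do not.)

6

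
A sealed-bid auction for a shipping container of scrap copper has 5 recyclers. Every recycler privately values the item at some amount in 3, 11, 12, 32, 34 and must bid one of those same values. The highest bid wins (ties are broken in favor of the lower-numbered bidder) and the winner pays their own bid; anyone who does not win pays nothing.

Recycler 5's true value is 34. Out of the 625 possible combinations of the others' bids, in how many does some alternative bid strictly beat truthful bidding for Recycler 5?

81

Others bid (3, 3, 3, 3): truth gives 0; bid 11 gives 23 > 0. Violating.
Others bid (3, 3, 3, 11): truth gives 0; bid 12 gives 22 > 0. Violating.
Others bid (3, 3, 3, 12): truth gives 0; bid 32 gives 2 > 0. Violating.
Others bid (3, 3, 11, 3): truth gives 0; bid 12 gives 22 > 0. Violating.
Others bid (3, 3, 3, 32): truth gives 0; no alternative beats it.
Others bid (3, 3, 3, 34): truth gives 0; no alternative beats it.
(Checking all 625 profiles: 81 have a profitable deviation, 544 do not.)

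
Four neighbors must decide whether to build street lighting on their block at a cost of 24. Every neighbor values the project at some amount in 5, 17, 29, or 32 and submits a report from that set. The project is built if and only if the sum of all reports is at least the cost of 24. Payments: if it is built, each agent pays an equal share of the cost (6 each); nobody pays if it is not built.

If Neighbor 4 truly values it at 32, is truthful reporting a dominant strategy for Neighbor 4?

Check each profile of the others' reports and compare truth against every alternative report.
Others report (5, 5, 5): truth gives 26, best alternative gives 26.
Others report (5, 5, 17): truth gives 26, best alternative gives 26.
Others report (5, 5, 29): truth gives 26, best alternative gives 26.
Others report (5, 5, 32): truth gives 26, best alternative gives 26.
Others report (5, 17, 5): truth gives 26, best alternative gives 26.
Others report (5, 17, 17): truth gives 26, best alternative gives 26.
(Remaining 58 profiles checked similarly; truth is weakly best in each.)
In every case the truthful report is at least as good as any alternative, so it is a dominant strategy.

Yes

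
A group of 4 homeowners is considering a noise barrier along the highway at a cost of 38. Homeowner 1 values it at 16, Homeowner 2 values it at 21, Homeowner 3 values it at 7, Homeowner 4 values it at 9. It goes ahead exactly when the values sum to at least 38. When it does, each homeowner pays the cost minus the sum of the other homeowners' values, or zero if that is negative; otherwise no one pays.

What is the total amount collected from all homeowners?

7

Total value 53 ≥ cost 38, so it is built.
Homeowner 1: others sum to 37; max(0, 38 - 37) = 1.
Homeowner 2: others sum to 32; max(0, 38 - 32) = 6.
Homeowner 3: others sum to 46; max(0, 38 - 46) = 0.
Homeowner 4: others sum to 44; max(0, 38 - 44) = 0.
Total collected = 1 + 6 + 0 + 0 = 7.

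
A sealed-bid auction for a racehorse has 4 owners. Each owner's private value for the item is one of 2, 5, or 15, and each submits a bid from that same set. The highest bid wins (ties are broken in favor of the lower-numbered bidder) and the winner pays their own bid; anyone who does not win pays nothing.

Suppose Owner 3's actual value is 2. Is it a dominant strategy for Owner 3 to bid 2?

Check each profile of the others' bids and compare truth against every alternative bid.
Others bid (2, 2, 2): truth gives 0, best alternative gives -3.
Others bid (2, 2, 5): truth gives 0, best alternative gives -3.
Others bid (2, 2, 15): truth gives 0, best alternative gives 0.
Others bid (2, 5, 2): truth gives 0, best alternative gives 0.
Others bid (2, 5, 5): truth gives 0, best alternative gives 0.
Others bid (2, 5, 15): truth gives 0, best alternative gives 0.
(Remaining 21 profiles checked similarly; truth is weakly best in each.)
In every case the truthful bid is at least as good as any alternative, so it is a dominant strategy.

Yes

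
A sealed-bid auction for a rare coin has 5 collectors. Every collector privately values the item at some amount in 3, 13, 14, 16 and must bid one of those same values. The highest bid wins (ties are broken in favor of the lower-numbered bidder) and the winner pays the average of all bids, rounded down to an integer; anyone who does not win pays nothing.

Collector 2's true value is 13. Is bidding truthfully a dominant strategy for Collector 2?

No

Consider the case where Collector 1 bids 3, Collector 3 bids 3, Collector 4 bids 3 and Collector 5 bids 14.
Truthful bid 13: loses, pays 0, utility 0.
Bid 14 instead: wins, pays 7, utility 13 - 7 = 6.
Since 6 > 0, bidding 14 is strictly better here, so truthful bidding is not dominant.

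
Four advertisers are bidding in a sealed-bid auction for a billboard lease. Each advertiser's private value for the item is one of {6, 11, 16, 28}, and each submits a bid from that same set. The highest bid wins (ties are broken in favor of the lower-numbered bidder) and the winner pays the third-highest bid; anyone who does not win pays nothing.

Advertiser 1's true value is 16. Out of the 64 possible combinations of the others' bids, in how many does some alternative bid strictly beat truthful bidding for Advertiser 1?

12

Others bid (6, 6, 28): truth gives 0; bid 28 gives 10 > 0. Violating.
Others bid (6, 11, 28): truth gives 0; bid 28 gives 5 > 0. Violating.
Others bid (6, 28, 6): truth gives 0; bid 28 gives 10 > 0. Violating.
Others bid (6, 28, 11): truth gives 0; bid 28 gives 5 > 0. Violating.
Others bid (6, 6, 6): truth gives 10; no alternative beats it.
Others bid (6, 6, 11): truth gives 10; no alternative beats it.
(Checking all 64 profiles: 12 have a profitable deviation, 52 do not.)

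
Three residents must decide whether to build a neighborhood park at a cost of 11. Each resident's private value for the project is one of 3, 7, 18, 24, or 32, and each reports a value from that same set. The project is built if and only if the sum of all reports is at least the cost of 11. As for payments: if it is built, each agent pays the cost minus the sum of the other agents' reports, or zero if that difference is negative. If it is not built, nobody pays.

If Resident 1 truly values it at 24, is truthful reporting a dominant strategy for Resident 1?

Check each profile of the others' reports and compare truth against every alternative report.
Others report (3, 18): truth gives 24, best alternative gives 24.
Others report (3, 24): truth gives 24, best alternative gives 24.
Others report (3, 32): truth gives 24, best alternative gives 24.
Others report (7, 7): truth gives 24, best alternative gives 24.
Others report (7, 18): truth gives 24, best alternative gives 24.
Others report (7, 24): truth gives 24, best alternative gives 24.
(Remaining 19 profiles checked similarly; truth is weakly best in each.)
In every case the truthful report is at least as good as any alternative, so it is a dominant strategy.

Yes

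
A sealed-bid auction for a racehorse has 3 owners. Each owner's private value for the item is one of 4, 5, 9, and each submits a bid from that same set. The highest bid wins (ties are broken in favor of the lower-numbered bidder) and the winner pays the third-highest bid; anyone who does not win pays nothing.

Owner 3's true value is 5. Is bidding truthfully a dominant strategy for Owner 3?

Consider the case where Owner 1 bids 4 and Owner 2 bids 5.
Truthful bid 5: loses, pays 0, utility 0.
Bid 9 instead: wins, pays 4, utility 5 - 4 = 1.
Since 1 > 0, bidding 9 is strictly better here, so truthful bidding is not dominant.

No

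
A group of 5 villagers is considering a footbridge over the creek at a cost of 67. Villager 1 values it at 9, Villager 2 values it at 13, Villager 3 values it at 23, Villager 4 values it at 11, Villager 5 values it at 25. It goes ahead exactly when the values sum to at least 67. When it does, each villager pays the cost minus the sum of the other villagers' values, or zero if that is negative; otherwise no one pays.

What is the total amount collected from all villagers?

Total value 81 ≥ cost 67, so it is built.
Villager 1: others sum to 72; max(0, 67 - 72) = 0.
Villager 2: others sum to 68; max(0, 67 - 68) = 0.
Villager 3: others sum to 58; max(0, 67 - 58) = 9.
Villager 4: others sum to 70; max(0, 67 - 70) = 0.
Villager 5: others sum to 56; max(0, 67 - 56) = 11.
Total collected = 0 + 0 + 9 + 0 + 11 = 20.

20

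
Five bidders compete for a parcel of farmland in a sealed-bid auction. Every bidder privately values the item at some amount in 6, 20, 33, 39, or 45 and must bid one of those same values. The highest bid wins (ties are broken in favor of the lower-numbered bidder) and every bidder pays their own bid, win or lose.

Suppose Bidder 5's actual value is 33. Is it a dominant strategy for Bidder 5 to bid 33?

No

Consider the case where Bidder 1 bids 6, Bidder 2 bids 6, Bidder 3 bids 6 and Bidder 4 bids 6.
Truthful bid 33: wins, pays 33, utility 33 - 33 = 0.
Bid 20 instead: wins, pays 20, utility 33 - 20 = 13.
Since 13 > 0, bidding 20 is strictly better here, so truthful bidding is not dominant.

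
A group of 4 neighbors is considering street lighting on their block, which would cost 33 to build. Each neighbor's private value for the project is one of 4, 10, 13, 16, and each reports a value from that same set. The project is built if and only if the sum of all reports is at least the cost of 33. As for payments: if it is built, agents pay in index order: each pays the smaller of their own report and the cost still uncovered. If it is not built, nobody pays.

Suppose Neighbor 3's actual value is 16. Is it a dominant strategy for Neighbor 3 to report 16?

No

Consider the case where Neighbor 1 reports 4, Neighbor 2 reports 4 and Neighbor 4 reports 13.
Truthful report 16: project built, pays 16, utility 16 - 16 = 0.
Report 13 instead: project built, pays 13, utility 16 - 13 = 3.
Since 3 > 0, reporting 13 is strictly better here, so truthful reporting is not dominant.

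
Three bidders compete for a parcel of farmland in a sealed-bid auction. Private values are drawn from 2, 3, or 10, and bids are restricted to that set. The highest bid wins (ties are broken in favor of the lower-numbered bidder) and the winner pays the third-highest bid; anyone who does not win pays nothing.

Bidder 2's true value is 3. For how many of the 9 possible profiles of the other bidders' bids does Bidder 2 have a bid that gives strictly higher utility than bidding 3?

2

Others bid (2, 10): truth gives 0; bid 10 gives 1 > 0. Violating.
Others bid (3, 2): truth gives 0; bid 10 gives 1 > 0. Violating.
Others bid (2, 2): truth gives 1; no alternative beats it.
Others bid (2, 3): truth gives 1; no alternative beats it.
(Checking all 9 profiles: 2 have a profitable deviation, 7 do not.)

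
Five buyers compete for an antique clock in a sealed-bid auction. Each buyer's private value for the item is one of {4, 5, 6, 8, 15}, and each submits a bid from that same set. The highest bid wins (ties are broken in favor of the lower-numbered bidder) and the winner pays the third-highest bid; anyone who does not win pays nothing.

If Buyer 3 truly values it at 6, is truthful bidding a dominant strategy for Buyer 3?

Consider the case where Buyer 1 bids 4, Buyer 2 bids 4, Buyer 4 bids 4 and Buyer 5 bids 8.
Truthful bid 6: loses, pays 0, utility 0.
Bid 8 instead: wins, pays 4, utility 6 - 4 = 2.
Since 2 > 0, bidding 8 is strictly better here, so truthful bidding is not dominant.

No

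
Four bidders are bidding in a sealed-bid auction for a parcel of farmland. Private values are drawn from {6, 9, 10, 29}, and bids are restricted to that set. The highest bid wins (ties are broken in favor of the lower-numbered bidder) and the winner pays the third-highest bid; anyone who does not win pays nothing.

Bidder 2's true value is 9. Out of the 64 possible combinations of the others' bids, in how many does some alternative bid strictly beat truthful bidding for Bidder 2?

Others bid (6, 6, 10): truth gives 0; bid 10 gives 3 > 0. Violating.
Others bid (6, 6, 29): truth gives 0; bid 29 gives 3 > 0. Violating.
Others bid (6, 10, 6): truth gives 0; bid 10 gives 3 > 0. Violating.
Others bid (6, 29, 6): truth gives 0; bid 29 gives 3 > 0. Violating.
Others bid (6, 6, 6): truth gives 3; no alternative beats it.
Others bid (6, 6, 9): truth gives 3; no alternative beats it.
(Checking all 64 profiles: 6 have a profitable deviation, 58 do not.)

6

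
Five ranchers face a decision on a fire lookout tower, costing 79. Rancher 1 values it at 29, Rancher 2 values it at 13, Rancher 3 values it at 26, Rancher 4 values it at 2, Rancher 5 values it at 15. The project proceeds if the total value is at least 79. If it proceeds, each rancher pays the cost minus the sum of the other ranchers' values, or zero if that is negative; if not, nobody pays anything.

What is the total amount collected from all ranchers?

59

Total value 85 ≥ cost 79, so it is built.
Rancher 1: others sum to 56; max(0, 79 - 56) = 23.
Rancher 2: others sum to 72; max(0, 79 - 72) = 7.
Rancher 3: others sum to 59; max(0, 79 - 59) = 20.
Rancher 4: others sum to 83; max(0, 79 - 83) = 0.
Rancher 5: others sum to 70; max(0, 79 - 70) = 9.
Total collected = 23 + 7 + 20 + 0 + 9 = 59.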